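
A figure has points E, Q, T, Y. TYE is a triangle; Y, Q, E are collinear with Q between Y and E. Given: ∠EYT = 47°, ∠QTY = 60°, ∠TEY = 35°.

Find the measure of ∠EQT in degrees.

∠EQT = 107°

1. ∠QYT = 47°  [Q on ray YE]
2. ∠TQY = 73°  [△TYQ]
3. ∠EQT = 107°  [linear pair at Q on YE]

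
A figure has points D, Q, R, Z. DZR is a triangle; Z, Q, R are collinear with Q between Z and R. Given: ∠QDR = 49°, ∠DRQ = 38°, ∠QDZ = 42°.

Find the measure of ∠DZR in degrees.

∠DZR = 51°

1. ∠DQR = 93°  [△DQR]
2. ∠DQZ = 87°  [linear pair at Q on ZR]
3. ∠DZQ = 51°  [△DZQ]
4. ∠DZR = 51°  [Q on ray ZR]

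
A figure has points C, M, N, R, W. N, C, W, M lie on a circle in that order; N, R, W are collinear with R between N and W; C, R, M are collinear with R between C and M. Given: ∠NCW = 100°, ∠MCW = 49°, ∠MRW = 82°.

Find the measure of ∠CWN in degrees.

∠CWN = 33°

1. ∠MNW = 49°  [same arc WM]
2. ∠MRN = 98°  [linear pair at R on NW]
3. ∠CMN = 33°  [△NRM]
4. ∠CWN = 33°  [same arc NC]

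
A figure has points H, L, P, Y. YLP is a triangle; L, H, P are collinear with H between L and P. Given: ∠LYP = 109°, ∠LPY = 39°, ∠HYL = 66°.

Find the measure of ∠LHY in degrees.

1. ∠PLY = 32°  [△YLP]
2. ∠HLY = 32°  [H on ray LP]
3. ∠LHY = 82°  [△YLH]

∠LHY = 82°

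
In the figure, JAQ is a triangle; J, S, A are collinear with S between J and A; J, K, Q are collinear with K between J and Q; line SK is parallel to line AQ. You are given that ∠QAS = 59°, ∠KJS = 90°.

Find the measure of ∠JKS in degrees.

∠JKS = 31°

1. ∠JAQ = 59°  [S on ray AJ]
2. ∠AJQ = 90°  [S on JA, K on JQ]
3. ∠AQJ = 31°  [△JAQ]
4. ∠JKS = 31°  [SK∥AQ, corresponding at K]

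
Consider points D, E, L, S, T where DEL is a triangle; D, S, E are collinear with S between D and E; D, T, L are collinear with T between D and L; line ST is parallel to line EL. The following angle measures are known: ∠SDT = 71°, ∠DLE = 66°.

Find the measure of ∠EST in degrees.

1. ∠EDL = 71°  [S on DE, T on DL]
2. ∠DEL = 43°  [△DEL]
3. ∠DST = 43°  [ST∥EL, corresponding at S]
4. ∠EST = 137°  [linear pair at S on DE]

∠EST = 137°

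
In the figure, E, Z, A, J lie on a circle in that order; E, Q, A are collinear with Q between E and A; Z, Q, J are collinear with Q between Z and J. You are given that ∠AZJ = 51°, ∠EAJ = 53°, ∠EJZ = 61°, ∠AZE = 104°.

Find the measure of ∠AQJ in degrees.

1. ∠AEJ = 51°  [same arc AJ]
2. ∠EQJ = 68°  [△EQJ]
3. ∠AQJ = 112°  [linear pair at Q on EA]

∠AQJ = 112°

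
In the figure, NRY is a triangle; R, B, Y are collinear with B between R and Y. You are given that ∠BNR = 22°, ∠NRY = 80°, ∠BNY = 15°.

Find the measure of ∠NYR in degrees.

1. ∠BRN = 80°  [B on ray RY]
2. ∠NBR = 78°  [△NRB]
3. ∠NBY = 102°  [linear pair at B on RY]
4. ∠BYN = 63°  [△NBY]
5. ∠NYR = 63°  [B on ray YR]

∠NYR = 63°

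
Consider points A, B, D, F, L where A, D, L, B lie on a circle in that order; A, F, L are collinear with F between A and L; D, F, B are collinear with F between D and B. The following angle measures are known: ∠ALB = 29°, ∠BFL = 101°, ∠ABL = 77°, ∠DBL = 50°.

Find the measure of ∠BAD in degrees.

1. ∠ADB = 29°  [same arc AB]
2. ∠BAL = 74°  [△ALB]
3. ∠AFB = 79°  [linear pair at F on AL]
4. ∠ABD = 27°  [△AFB]
5. ∠BAD = 124°  [△ADB]

∠BAD = 124°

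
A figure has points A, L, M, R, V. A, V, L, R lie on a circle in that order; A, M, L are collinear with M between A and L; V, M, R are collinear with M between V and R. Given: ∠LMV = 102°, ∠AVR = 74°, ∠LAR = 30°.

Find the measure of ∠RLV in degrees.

1. ∠AMR = 102°  [vertical angles at M]
2. ∠ALR = 74°  [same arc AR]
3. ∠LVR = 30°  [same arc LR]
4. ∠LMR = 78°  [linear pair at M on AL]
5. ∠LRV = 28°  [△LMR]
6. ∠RLV = 122°  [△VLR]

∠RLV = 122°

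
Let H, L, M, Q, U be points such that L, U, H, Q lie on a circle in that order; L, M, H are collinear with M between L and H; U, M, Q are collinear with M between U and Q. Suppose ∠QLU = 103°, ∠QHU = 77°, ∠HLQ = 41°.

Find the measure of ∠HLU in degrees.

∠HLU = 62°

1. ∠HUQ = 41°  [same arc HQ]
2. ∠HQU = 62°  [△UHQ]
3. ∠HLU = 62°  [same arc UH]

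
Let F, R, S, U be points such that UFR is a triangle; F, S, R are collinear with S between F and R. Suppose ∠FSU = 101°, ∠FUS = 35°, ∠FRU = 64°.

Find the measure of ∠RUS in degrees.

∠RUS = 37°

1. ∠RSU = 79°  [linear pair at S on FR]
2. ∠SRU = 64°  [S on ray RF]
3. ∠RUS = 37°  [△USR]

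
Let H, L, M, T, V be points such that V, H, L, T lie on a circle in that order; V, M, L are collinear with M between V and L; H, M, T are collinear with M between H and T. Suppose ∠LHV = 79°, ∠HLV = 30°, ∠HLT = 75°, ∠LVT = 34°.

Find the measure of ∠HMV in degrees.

∠HMV = 64°

1. ∠HVL = 71°  [△VHL]
2. ∠HTV = 30°  [same arc VH]
3. ∠HVT = 105°  [cyclic VHLT, opposite ∠V+∠L]
4. ∠THV = 45°  [△VHT]
5. ∠HMV = 64°  [△VMH]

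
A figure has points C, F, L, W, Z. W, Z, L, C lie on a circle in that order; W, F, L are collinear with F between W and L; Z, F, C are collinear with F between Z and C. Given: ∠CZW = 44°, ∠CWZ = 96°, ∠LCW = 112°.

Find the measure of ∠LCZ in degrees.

1. ∠WCZ = 40°  [△WZC]
2. ∠LZW = 68°  [cyclic WZLC, opposite ∠Z+∠C]
3. ∠WLZ = 40°  [same arc WZ]
4. ∠LWZ = 72°  [△WZL]
5. ∠LCZ = 72°  [same arc ZL]

∠LCZ = 72°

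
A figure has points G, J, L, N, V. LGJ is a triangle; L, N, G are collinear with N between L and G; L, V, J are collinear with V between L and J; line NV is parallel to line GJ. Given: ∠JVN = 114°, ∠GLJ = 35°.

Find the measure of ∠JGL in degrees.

∠JGL = 79°

1. ∠LVN = 66°  [linear pair at V on LJ]
2. ∠NLV = 35°  [N on LG, V on LJ]
3. ∠LNV = 79°  [△LNV]
4. ∠JGL = 79°  [NV∥GJ, corresponding at N]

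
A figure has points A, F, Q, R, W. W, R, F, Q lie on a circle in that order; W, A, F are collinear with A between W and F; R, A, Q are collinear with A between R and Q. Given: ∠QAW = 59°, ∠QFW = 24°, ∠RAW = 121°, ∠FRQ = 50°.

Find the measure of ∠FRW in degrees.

1. ∠FAR = 59°  [vertical angles at A]
2. ∠QRW = 24°  [same arc WQ]
3. ∠FWR = 35°  [△WAR]
4. ∠RFW = 71°  [△RAF]
5. ∠FRW = 74°  [△WRF]

∠FRW = 74°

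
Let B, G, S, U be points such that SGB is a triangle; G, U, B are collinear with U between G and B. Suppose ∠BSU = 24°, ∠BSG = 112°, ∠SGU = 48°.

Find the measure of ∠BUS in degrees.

∠BUS = 136°

1. ∠BGS = 48°  [U on ray GB]
2. ∠GBS = 20°  [△SGB]
3. ∠SBU = 20°  [U on ray BG]
4. ∠BUS = 136°  [△SUB]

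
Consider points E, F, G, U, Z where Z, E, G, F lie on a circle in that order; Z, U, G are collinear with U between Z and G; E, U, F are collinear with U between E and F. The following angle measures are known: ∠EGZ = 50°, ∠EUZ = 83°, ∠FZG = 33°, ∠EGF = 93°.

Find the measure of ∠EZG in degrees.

1. ∠FEG = 33°  [same arc GF]
2. ∠EFG = 54°  [△EGF]
3. ∠EZG = 54°  [same arc EG]

∠EZG = 54°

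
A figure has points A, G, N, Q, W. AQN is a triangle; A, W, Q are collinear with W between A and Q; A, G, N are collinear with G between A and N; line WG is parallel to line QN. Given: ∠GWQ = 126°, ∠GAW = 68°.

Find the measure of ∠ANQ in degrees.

1. ∠AWG = 54°  [linear pair at W on AQ]
2. ∠AGW = 58°  [△AWG]
3. ∠ANQ = 58°  [WG∥QN, corresponding at G]

∠ANQ = 58°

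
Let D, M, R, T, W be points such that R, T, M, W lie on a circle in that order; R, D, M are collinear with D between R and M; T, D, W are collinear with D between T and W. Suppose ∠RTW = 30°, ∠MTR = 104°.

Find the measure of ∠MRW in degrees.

1. ∠RMW = 30°  [same arc RW]
2. ∠MWR = 76°  [cyclic RTMW, opposite ∠T+∠W]
3. ∠MRW = 74°  [△RMW]

∠MRW = 74°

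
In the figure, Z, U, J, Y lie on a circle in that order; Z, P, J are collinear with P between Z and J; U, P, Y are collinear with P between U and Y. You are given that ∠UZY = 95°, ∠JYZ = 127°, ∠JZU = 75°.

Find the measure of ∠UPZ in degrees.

1. ∠UJY = 85°  [cyclic ZUJY, opposite ∠Z+∠J]
2. ∠JUZ = 53°  [cyclic ZUJY, opposite ∠U+∠Y]
3. ∠JYU = 75°  [same arc UJ]
4. ∠UJZ = 52°  [△ZUJ]
5. ∠JUY = 20°  [△UJY]
6. ∠JPU = 108°  [△UPJ]
7. ∠UPZ = 72°  [linear pair at P on ZJ]

∠UPZ = 72°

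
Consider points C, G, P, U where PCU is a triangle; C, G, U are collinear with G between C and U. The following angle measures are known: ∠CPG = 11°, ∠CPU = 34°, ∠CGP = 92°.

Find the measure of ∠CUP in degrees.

∠CUP = 69°

1. ∠GCP = 77°  [△PCG]
2. ∠PCU = 77°  [G on ray CU]
3. ∠CUP = 69°  [△PCU]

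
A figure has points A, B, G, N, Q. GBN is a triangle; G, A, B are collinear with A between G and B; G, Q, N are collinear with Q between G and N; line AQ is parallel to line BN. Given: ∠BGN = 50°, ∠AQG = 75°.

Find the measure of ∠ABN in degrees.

∠ABN = 55°

1. ∠AGQ = 50°  [A on GB, Q on GN]
2. ∠GAQ = 55°  [△GAQ]
3. ∠BAQ = 125°  [linear pair at A on GB]
4. ∠ABN = 55°  [AQ∥BN, co-interior at B–A]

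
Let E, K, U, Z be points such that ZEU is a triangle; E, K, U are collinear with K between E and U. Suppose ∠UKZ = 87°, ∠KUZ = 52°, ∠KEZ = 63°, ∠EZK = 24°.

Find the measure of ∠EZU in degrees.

∠EZU = 65°

1. ∠EUZ = 52°  [K on ray UE]
2. ∠UEZ = 63°  [K on ray EU]
3. ∠EZU = 65°  [△ZEU]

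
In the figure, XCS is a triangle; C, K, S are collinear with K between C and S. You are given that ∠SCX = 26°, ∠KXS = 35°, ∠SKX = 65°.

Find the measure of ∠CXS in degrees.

∠CXS = 74°

1. ∠KSX = 80°  [△XKS]
2. ∠CSX = 80°  [K on ray SC]
3. ∠CXS = 74°  [△XCS]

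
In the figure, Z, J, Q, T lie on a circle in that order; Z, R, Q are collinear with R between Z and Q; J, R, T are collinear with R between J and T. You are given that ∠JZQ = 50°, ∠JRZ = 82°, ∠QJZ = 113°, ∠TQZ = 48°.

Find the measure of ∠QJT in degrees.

1. ∠JQZ = 17°  [△ZJQ]
2. ∠JRQ = 98°  [linear pair at R on ZQ]
3. ∠QJT = 65°  [△JRQ]

∠QJT = 65°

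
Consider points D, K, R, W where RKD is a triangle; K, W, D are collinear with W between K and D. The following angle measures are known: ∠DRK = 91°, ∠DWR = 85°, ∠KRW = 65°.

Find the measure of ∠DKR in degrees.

1. ∠KWR = 95°  [linear pair at W on KD]
2. ∠RKW = 20°  [△RKW]
3. ∠DKR = 20°  [W on ray KD]

∠DKR = 20°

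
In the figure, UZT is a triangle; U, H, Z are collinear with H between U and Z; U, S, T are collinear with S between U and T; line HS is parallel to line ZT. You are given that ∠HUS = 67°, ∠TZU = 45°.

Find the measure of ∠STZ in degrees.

∠STZ = 68°

1. ∠TUZ = 67°  [H on UZ, S on UT]
2. ∠UTZ = 68°  [△UZT]
3. ∠STZ = 68°  [S on ray TU]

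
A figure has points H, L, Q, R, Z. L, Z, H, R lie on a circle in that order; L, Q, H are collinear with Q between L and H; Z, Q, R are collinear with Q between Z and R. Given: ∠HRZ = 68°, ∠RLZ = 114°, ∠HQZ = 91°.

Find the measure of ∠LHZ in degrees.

∠LHZ = 43°

1. ∠RHZ = 66°  [cyclic LZHR, opposite ∠L+∠H]
2. ∠HZR = 46°  [△ZHR]
3. ∠LHZ = 43°  [△ZQH]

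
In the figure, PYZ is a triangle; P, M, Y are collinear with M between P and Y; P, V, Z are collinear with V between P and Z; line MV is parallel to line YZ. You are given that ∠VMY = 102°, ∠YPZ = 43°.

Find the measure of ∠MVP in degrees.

∠MVP = 59°

1. ∠PMV = 78°  [linear pair at M on PY]
2. ∠MPV = 43°  [M on PY, V on PZ]
3. ∠MVP = 59°  [△PMV]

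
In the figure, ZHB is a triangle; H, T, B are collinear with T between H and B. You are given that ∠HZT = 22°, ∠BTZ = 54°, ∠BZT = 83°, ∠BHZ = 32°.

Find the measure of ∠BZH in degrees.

1. ∠TBZ = 43°  [△ZTB]
2. ∠HBZ = 43°  [T on ray BH]
3. ∠BZH = 105°  [△ZHB]

∠BZH = 105°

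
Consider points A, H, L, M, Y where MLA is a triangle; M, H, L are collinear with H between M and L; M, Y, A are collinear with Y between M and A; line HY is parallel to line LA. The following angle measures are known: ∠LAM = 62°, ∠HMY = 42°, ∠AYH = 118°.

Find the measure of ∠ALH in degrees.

∠ALH = 76°

1. ∠HYM = 62°  [HY∥LA, corresponding at Y]
2. ∠MHY = 76°  [△MHY]
3. ∠LHY = 104°  [linear pair at H on ML]
4. ∠ALH = 76°  [HY∥LA, co-interior at L–H]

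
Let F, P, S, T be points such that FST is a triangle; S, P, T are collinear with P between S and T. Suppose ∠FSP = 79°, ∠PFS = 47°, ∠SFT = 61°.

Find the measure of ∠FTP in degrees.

∠FTP = 40°

1. ∠FST = 79°  [P on ray ST]
2. ∠FTS = 40°  [△FST]
3. ∠FTP = 40°  [P on ray TS]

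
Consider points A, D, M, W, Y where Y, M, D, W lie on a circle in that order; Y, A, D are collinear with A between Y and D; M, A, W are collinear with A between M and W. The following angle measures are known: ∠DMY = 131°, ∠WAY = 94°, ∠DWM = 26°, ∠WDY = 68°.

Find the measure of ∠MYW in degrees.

1. ∠DWY = 49°  [cyclic YMDW, opposite ∠M+∠W]
2. ∠WMY = 68°  [same arc YW]
3. ∠DYW = 63°  [△YDW]
4. ∠MWY = 23°  [△YAW]
5. ∠MYW = 89°  [△YMW]

∠MYW = 89°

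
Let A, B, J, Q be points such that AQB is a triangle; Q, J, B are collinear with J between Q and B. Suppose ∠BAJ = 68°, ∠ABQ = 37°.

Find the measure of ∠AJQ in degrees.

1. ∠ABJ = 37°  [J on ray BQ]
2. ∠AJB = 75°  [△AJB]
3. ∠AJQ = 105°  [linear pair at J on QB]

∠AJQ = 105°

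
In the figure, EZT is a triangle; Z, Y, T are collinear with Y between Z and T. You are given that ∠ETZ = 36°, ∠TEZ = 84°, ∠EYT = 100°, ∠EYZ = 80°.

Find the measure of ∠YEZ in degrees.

∠YEZ = 40°

1. ∠EZT = 60°  [△EZT]
2. ∠EZY = 60°  [Y on ray ZT]
3. ∠YEZ = 40°  [△EZY]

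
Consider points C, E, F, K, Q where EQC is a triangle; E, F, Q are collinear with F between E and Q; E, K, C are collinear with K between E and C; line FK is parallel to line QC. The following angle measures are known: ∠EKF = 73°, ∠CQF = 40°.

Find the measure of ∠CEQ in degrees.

∠CEQ = 67°

1. ∠ECQ = 73°  [FK∥QC, corresponding at K]
2. ∠CQE = 40°  [F on ray QE]
3. ∠CEQ = 67°  [△EQC]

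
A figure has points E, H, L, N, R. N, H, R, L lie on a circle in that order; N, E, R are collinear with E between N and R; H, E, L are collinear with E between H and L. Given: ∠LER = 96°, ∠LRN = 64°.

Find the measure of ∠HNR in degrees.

∠HNR = 20°

1. ∠HEN = 96°  [vertical angles at E]
2. ∠LHN = 64°  [same arc NL]
3. ∠HNR = 20°  [△NEH]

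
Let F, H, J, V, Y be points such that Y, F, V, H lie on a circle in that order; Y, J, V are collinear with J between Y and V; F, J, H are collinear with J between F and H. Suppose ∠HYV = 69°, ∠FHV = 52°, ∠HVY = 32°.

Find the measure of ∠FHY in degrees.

∠FHY = 27°

1. ∠HFV = 69°  [same arc VH]
2. ∠FVH = 59°  [△FVH]
3. ∠HFY = 32°  [same arc YH]
4. ∠FYH = 121°  [cyclic YFVH, opposite ∠Y+∠V]
5. ∠FHY = 27°  [△YFH]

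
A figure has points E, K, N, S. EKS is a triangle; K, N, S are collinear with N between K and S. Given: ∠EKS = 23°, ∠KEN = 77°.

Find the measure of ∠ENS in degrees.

1. ∠EKN = 23°  [N on ray KS]
2. ∠ENK = 80°  [△EKN]
3. ∠ENS = 100°  [linear pair at N on KS]

∠ENS = 100°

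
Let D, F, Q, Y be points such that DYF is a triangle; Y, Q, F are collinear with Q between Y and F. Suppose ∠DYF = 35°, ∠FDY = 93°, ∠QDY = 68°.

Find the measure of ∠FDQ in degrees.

1. ∠DFY = 52°  [△DYF]
2. ∠DYQ = 35°  [Q on ray YF]
3. ∠DQY = 77°  [△DYQ]
4. ∠DFQ = 52°  [Q on ray FY]
5. ∠DQF = 103°  [linear pair at Q on YF]
6. ∠FDQ = 25°  [△DQF]

∠FDQ = 25°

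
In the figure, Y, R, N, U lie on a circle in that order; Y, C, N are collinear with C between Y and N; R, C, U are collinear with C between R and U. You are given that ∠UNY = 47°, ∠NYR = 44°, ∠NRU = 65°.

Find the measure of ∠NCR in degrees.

∠NCR = 91°

1. ∠URY = 47°  [same arc YU]
2. ∠RCY = 89°  [△YCR]
3. ∠NCR = 91°  [linear pair at C on YN]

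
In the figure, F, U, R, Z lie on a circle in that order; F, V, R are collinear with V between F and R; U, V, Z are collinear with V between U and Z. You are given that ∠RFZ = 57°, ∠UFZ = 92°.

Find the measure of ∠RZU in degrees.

∠RZU = 35°

1. ∠RUZ = 57°  [same arc RZ]
2. ∠URZ = 88°  [cyclic FURZ, opposite ∠F+∠R]
3. ∠RZU = 35°  [△URZ]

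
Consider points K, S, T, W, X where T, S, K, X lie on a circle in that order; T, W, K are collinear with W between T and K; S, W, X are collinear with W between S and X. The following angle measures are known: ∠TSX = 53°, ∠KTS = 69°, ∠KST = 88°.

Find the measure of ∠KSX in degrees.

1. ∠SWT = 58°  [△TWS]
2. ∠SKT = 23°  [△TSK]
3. ∠KWS = 122°  [linear pair at W on TK]
4. ∠KSX = 35°  [△SWK]

∠KSX = 35°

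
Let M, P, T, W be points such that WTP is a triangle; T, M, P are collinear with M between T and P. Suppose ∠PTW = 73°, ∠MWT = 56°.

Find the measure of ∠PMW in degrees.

∠PMW = 129°

1. ∠MTW = 73°  [M on ray TP]
2. ∠TMW = 51°  [△WTM]
3. ∠PMW = 129°  [linear pair at M on TP]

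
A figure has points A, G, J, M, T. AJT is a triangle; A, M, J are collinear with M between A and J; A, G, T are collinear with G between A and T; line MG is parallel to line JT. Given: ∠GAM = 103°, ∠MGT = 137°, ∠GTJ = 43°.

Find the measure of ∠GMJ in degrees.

∠GMJ = 146°

1. ∠AGM = 43°  [linear pair at G on AT]
2. ∠AMG = 34°  [△AMG]
3. ∠GMJ = 146°  [linear pair at M on AJ]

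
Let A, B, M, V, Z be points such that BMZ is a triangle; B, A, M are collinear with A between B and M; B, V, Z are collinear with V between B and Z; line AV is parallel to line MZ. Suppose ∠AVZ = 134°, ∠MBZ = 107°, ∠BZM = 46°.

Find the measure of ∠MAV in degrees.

∠MAV = 153°

1. ∠AVB = 46°  [linear pair at V on BZ]
2. ∠ABV = 107°  [A on BM, V on BZ]
3. ∠BAV = 27°  [△BAV]
4. ∠MAV = 153°  [linear pair at A on BM]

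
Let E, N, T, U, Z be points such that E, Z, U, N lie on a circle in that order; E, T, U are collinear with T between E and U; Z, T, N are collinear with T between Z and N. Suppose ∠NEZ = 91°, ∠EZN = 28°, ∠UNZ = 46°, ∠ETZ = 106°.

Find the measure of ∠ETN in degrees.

1. ∠EUN = 28°  [same arc EN]
2. ∠NTU = 106°  [△UTN]
3. ∠ETN = 74°  [linear pair at T on EU]

∠ETN = 74°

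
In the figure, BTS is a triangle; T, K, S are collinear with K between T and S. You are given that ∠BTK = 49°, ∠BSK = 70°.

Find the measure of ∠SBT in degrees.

1. ∠BTS = 49°  [K on ray TS]
2. ∠BST = 70°  [K on ray ST]
3. ∠SBT = 61°  [△BTS]

∠SBT = 61°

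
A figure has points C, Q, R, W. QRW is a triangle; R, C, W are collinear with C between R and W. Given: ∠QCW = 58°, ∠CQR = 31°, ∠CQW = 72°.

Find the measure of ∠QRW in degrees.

∠QRW = 27°

1. ∠QCR = 122°  [linear pair at C on RW]
2. ∠CRQ = 27°  [△QRC]
3. ∠QRW = 27°  [C on ray RW]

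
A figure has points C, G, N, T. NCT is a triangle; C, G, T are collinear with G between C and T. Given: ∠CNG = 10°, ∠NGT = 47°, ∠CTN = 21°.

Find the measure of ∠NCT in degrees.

1. ∠CGN = 133°  [linear pair at G on CT]
2. ∠GCN = 37°  [△NCG]
3. ∠NCT = 37°  [G on ray CT]

∠NCT = 37°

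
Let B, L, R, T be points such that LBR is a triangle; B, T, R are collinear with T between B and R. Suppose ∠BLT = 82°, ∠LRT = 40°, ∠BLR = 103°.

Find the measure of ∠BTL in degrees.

1. ∠BRL = 40°  [T on ray RB]
2. ∠LBR = 37°  [△LBR]
3. ∠LBT = 37°  [T on ray BR]
4. ∠BTL = 61°  [△LBT]

∠BTL = 61°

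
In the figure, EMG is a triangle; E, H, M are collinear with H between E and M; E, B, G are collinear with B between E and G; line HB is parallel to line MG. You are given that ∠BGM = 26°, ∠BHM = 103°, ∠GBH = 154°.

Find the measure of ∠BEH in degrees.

1. ∠BHE = 77°  [linear pair at H on EM]
2. ∠EBH = 26°  [linear pair at B on EG]
3. ∠BEH = 77°  [△EHB]

∠BEH = 77°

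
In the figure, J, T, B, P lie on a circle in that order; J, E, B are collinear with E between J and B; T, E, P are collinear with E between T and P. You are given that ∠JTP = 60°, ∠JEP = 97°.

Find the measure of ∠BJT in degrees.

1. ∠JBP = 60°  [same arc JP]
2. ∠BEP = 83°  [linear pair at E on JB]
3. ∠BPT = 37°  [△BEP]
4. ∠BJT = 37°  [same arc TB]

∠BJT = 37°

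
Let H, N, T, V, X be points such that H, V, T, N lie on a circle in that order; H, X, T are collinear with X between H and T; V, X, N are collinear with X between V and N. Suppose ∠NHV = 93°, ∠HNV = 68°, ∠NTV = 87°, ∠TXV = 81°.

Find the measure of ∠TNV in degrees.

∠TNV = 62°

1. ∠HTV = 68°  [same arc HV]
2. ∠NVT = 31°  [△VXT]
3. ∠TNV = 62°  [△VTN]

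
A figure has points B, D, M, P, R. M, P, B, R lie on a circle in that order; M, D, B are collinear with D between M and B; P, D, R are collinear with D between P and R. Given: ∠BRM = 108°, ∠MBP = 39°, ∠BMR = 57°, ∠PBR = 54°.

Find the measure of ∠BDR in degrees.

1. ∠MBR = 15°  [△MBR]
2. ∠BPR = 57°  [same arc BR]
3. ∠BRP = 69°  [△PBR]
4. ∠BDR = 96°  [△BDR]

∠BDR = 96°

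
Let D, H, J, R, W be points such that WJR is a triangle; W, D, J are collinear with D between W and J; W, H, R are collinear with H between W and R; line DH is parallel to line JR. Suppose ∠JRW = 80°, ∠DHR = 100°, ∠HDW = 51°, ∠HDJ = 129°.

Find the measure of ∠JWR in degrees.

1. ∠DHW = 80°  [DH∥JR, corresponding at H]
2. ∠DWH = 49°  [△WDH]
3. ∠JWR = 49°  [D on WJ, H on WR]

∠JWR = 49°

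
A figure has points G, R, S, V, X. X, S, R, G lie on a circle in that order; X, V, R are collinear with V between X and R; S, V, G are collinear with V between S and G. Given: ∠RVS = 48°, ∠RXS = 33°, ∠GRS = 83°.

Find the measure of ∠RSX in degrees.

∠RSX = 79°

1. ∠RGS = 33°  [same arc SR]
2. ∠GSR = 64°  [△SRG]
3. ∠SRX = 68°  [△SVR]
4. ∠RSX = 79°  [△XSR]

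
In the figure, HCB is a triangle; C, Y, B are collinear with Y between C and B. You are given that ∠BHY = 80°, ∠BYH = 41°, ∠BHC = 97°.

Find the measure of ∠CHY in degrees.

∠CHY = 17°

1. ∠HBY = 59°  [△HYB]
2. ∠CYH = 139°  [linear pair at Y on CB]
3. ∠CBH = 59°  [Y on ray BC]
4. ∠BCH = 24°  [△HCB]
5. ∠HCY = 24°  [Y on ray CB]
6. ∠CHY = 17°  [△HCY]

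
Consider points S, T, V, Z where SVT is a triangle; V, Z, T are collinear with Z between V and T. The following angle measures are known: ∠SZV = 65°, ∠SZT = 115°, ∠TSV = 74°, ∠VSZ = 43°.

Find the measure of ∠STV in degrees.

∠STV = 34°

1. ∠SVZ = 72°  [△SVZ]
2. ∠SVT = 72°  [Z on ray VT]
3. ∠STV = 34°  [△SVT]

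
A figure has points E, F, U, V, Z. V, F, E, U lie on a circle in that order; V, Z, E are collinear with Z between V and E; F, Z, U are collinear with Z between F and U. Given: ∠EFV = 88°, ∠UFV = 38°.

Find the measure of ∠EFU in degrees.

∠EFU = 50°

1. ∠EUV = 92°  [cyclic VFEU, opposite ∠F+∠U]
2. ∠UEV = 38°  [same arc VU]
3. ∠EVU = 50°  [△VEU]
4. ∠EFU = 50°  [same arc EU]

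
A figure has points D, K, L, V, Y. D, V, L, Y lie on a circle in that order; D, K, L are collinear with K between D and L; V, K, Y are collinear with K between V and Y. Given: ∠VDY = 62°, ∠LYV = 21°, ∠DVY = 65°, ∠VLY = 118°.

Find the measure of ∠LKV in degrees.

∠LKV = 86°

1. ∠DYV = 53°  [△DVY]
2. ∠LVY = 41°  [△VLY]
3. ∠DLV = 53°  [same arc DV]
4. ∠LKV = 86°  [△VKL]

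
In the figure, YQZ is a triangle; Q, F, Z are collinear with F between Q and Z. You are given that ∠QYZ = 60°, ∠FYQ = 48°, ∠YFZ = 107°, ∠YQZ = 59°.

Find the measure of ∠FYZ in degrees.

1. ∠QZY = 61°  [△YQZ]
2. ∠FZY = 61°  [F on ray ZQ]
3. ∠FYZ = 12°  [△YFZ]

∠FYZ = 12°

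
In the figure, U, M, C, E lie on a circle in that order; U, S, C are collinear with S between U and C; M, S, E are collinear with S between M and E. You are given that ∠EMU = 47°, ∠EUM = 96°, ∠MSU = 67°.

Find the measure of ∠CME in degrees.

∠CME = 30°

1. ∠ECU = 47°  [same arc UE]
2. ∠ECM = 84°  [cyclic UMCE, opposite ∠U+∠C]
3. ∠CSE = 67°  [vertical angles at S]
4. ∠CEM = 66°  [△CSE]
5. ∠CME = 30°  [△MCE]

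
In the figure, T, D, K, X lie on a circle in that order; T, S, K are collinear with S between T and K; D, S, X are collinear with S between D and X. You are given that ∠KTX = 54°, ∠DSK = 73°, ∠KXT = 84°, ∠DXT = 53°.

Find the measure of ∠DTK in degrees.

1. ∠TKX = 42°  [△TKX]
2. ∠DST = 107°  [linear pair at S on TK]
3. ∠TDX = 42°  [same arc TX]
4. ∠DTK = 31°  [△TSD]

∠DTK = 31°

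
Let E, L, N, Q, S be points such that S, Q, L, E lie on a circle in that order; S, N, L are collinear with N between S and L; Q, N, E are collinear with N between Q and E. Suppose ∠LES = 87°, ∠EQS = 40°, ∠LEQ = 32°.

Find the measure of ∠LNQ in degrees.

1. ∠LSQ = 32°  [same arc QL]
2. ∠QNS = 108°  [△SNQ]
3. ∠LNQ = 72°  [linear pair at N on SL]

∠LNQ = 72°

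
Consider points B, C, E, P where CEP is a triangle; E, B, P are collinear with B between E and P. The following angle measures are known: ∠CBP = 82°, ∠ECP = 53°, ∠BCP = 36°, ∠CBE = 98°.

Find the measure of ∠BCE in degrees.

1. ∠BPC = 62°  [△CBP]
2. ∠CPE = 62°  [B on ray PE]
3. ∠CEP = 65°  [△CEP]
4. ∠BEC = 65°  [B on ray EP]
5. ∠BCE = 17°  [△CEB]

∠BCE = 17°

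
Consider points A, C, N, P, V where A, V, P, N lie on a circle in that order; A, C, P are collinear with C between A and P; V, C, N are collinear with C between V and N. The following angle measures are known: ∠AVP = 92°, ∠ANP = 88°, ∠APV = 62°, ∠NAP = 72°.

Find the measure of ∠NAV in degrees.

1. ∠APN = 20°  [△APN]
2. ∠ANV = 62°  [same arc AV]
3. ∠AVN = 20°  [same arc AN]
4. ∠NAV = 98°  [△AVN]

∠NAV = 98°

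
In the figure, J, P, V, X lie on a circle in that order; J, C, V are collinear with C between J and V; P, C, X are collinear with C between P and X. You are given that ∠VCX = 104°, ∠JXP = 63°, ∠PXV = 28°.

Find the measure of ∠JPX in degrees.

∠JPX = 48°

1. ∠JCP = 104°  [vertical angles at C]
2. ∠PJV = 28°  [same arc PV]
3. ∠JPX = 48°  [△JCP]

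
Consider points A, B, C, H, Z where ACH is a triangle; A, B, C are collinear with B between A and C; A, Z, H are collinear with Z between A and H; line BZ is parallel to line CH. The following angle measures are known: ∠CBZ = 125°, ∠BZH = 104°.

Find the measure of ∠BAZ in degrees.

∠BAZ = 49°

1. ∠ABZ = 55°  [linear pair at B on AC]
2. ∠AZB = 76°  [linear pair at Z on AH]
3. ∠BAZ = 49°  [△ABZ]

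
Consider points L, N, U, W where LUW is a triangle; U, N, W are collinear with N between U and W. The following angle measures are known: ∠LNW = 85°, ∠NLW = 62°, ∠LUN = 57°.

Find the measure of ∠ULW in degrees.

∠ULW = 90°

1. ∠LWN = 33°  [△LNW]
2. ∠LUW = 57°  [N on ray UW]
3. ∠LWU = 33°  [N on ray WU]
4. ∠ULW = 90°  [△LUW]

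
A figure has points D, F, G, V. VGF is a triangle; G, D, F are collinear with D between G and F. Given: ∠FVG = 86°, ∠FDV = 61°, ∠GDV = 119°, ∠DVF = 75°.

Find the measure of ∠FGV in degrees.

∠FGV = 50°

1. ∠DFV = 44°  [△VDF]
2. ∠GFV = 44°  [D on ray FG]
3. ∠FGV = 50°  [△VGF]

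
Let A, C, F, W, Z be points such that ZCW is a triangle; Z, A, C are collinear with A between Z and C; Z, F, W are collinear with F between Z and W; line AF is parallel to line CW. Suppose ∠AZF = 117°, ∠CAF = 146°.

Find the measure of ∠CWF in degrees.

∠CWF = 29°

1. ∠FAZ = 34°  [linear pair at A on ZC]
2. ∠AFZ = 29°  [△ZAF]
3. ∠AFW = 151°  [linear pair at F on ZW]
4. ∠CWF = 29°  [AF∥CW, co-interior at W–F]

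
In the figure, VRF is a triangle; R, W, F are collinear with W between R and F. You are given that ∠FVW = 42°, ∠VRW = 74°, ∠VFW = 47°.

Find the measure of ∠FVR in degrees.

∠FVR = 59°

1. ∠FRV = 74°  [W on ray RF]
2. ∠RFV = 47°  [W on ray FR]
3. ∠FVR = 59°  [△VRF]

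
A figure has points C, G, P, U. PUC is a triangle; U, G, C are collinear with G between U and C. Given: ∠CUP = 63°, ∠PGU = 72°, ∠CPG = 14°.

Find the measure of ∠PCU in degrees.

1. ∠CGP = 108°  [linear pair at G on UC]
2. ∠GCP = 58°  [△PGC]
3. ∠PCU = 58°  [G on ray CU]

∠PCU = 58°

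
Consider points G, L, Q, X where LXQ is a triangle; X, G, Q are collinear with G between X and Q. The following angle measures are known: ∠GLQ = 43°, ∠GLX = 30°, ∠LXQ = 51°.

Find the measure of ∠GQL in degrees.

1. ∠GXL = 51°  [G on ray XQ]
2. ∠LGX = 99°  [△LXG]
3. ∠LGQ = 81°  [linear pair at G on XQ]
4. ∠GQL = 56°  [△LGQ]

∠GQL = 56°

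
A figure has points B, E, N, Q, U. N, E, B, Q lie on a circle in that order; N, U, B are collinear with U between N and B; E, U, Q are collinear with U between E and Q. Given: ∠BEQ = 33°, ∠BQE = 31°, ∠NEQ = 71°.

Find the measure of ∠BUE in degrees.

∠BUE = 102°

1. ∠BNE = 31°  [same arc EB]
2. ∠EUN = 78°  [△NUE]
3. ∠BUE = 102°  [linear pair at U on NB]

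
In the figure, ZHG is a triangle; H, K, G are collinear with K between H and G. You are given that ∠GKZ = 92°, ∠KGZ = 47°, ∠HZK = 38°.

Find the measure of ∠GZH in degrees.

∠GZH = 79°

1. ∠HKZ = 88°  [linear pair at K on HG]
2. ∠HGZ = 47°  [K on ray GH]
3. ∠KHZ = 54°  [△ZHK]
4. ∠GHZ = 54°  [K on ray HG]
5. ∠GZH = 79°  [△ZHG]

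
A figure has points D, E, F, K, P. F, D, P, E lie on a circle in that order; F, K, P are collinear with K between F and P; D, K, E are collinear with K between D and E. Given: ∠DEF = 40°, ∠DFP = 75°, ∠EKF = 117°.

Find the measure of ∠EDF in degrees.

1. ∠DEP = 75°  [same arc DP]
2. ∠EKP = 63°  [linear pair at K on FP]
3. ∠EPF = 42°  [△PKE]
4. ∠EDF = 42°  [same arc FE]

∠EDF = 42°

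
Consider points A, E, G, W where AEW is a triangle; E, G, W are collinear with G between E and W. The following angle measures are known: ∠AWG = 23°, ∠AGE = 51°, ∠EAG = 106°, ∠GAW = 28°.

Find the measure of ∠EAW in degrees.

1. ∠AWE = 23°  [G on ray WE]
2. ∠AEG = 23°  [△AEG]
3. ∠AEW = 23°  [G on ray EW]
4. ∠EAW = 134°  [△AEW]

∠EAW = 134°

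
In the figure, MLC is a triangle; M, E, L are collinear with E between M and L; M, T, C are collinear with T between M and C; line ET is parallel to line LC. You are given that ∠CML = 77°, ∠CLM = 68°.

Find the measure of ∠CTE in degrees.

∠CTE = 145°

1. ∠LCM = 35°  [△MLC]
2. ∠ETM = 35°  [ET∥LC, corresponding at T]
3. ∠CTE = 145°  [linear pair at T on MC]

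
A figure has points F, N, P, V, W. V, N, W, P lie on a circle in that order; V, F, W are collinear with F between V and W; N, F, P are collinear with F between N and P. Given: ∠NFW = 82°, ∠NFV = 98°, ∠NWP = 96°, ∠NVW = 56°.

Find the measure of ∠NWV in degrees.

∠NWV = 70°

1. ∠PNV = 26°  [△VFN]
2. ∠NVP = 84°  [cyclic VNWP, opposite ∠V+∠W]
3. ∠NPV = 70°  [△VNP]
4. ∠NWV = 70°  [same arc VN]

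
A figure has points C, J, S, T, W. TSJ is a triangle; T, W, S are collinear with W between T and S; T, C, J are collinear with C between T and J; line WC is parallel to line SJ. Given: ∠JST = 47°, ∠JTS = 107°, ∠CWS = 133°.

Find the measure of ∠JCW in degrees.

∠JCW = 154°

1. ∠SJT = 26°  [△TSJ]
2. ∠TCW = 26°  [WC∥SJ, corresponding at C]
3. ∠JCW = 154°  [linear pair at C on TJ]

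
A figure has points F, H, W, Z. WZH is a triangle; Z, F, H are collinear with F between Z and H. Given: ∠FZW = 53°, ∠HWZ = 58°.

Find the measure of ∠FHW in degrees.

1. ∠HZW = 53°  [F on ray ZH]
2. ∠WHZ = 69°  [△WZH]
3. ∠FHW = 69°  [F on ray HZ]

∠FHW = 69°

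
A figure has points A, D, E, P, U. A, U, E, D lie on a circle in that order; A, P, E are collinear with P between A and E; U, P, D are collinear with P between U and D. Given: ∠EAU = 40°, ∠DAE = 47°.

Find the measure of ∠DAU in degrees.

∠DAU = 87°

1. ∠EDU = 40°  [same arc UE]
2. ∠DUE = 47°  [same arc ED]
3. ∠DEU = 93°  [△UED]
4. ∠DAU = 87°  [cyclic AUED, opposite ∠A+∠E]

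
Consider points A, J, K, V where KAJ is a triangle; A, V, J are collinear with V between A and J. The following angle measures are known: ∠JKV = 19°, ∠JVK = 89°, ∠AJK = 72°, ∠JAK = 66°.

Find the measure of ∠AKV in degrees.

1. ∠AVK = 91°  [linear pair at V on AJ]
2. ∠KAV = 66°  [V on ray AJ]
3. ∠AKV = 23°  [△KAV]

∠AKV = 23°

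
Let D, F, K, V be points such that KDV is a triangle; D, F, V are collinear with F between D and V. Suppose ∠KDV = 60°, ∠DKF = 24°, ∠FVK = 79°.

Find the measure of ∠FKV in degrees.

1. ∠FDK = 60°  [F on ray DV]
2. ∠DFK = 96°  [△KDF]
3. ∠KFV = 84°  [linear pair at F on DV]
4. ∠FKV = 17°  [△KFV]

∠FKV = 17°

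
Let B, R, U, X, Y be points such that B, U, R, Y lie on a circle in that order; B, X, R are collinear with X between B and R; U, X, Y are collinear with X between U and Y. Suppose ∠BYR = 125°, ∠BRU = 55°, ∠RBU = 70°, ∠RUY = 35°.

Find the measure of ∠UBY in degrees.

∠UBY = 105°

1. ∠RYU = 70°  [same arc UR]
2. ∠URY = 75°  [△URY]
3. ∠UBY = 105°  [cyclic BURY, opposite ∠B+∠R]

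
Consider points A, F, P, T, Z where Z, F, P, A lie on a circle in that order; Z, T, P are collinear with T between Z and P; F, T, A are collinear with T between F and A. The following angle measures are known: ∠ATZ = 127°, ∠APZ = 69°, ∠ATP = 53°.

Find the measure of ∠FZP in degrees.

1. ∠AFZ = 69°  [same arc ZA]
2. ∠FTZ = 53°  [vertical angles at T]
3. ∠FZP = 58°  [△ZTF]

∠FZP = 58°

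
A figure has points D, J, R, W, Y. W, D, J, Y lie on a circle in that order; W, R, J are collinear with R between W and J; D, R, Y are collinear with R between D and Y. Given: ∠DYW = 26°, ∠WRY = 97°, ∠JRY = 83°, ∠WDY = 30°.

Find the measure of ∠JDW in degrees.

∠JDW = 87°

1. ∠DJW = 26°  [same arc WD]
2. ∠DRW = 83°  [vertical angles at R]
3. ∠DWJ = 67°  [△WRD]
4. ∠JDW = 87°  [△WDJ]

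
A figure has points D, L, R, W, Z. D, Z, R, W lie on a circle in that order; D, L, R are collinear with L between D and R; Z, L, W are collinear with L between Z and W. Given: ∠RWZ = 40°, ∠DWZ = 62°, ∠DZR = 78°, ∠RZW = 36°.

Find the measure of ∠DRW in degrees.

∠DRW = 42°

1. ∠DWR = 102°  [cyclic DZRW, opposite ∠Z+∠W]
2. ∠RDW = 36°  [same arc RW]
3. ∠DRW = 42°  [△DRW]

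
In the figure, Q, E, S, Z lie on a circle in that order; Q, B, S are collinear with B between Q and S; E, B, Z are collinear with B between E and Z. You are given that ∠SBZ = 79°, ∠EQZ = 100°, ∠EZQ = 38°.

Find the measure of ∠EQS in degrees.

∠EQS = 59°

1. ∠EBQ = 79°  [vertical angles at B]
2. ∠QEZ = 42°  [△QEZ]
3. ∠EQS = 59°  [△QBE]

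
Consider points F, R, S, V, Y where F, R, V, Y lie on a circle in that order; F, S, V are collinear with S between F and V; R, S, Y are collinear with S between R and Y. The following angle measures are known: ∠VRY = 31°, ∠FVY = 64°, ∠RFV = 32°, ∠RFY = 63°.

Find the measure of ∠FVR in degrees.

∠FVR = 53°

1. ∠FRY = 64°  [same arc FY]
2. ∠FYR = 53°  [△FRY]
3. ∠FVR = 53°  [same arc FR]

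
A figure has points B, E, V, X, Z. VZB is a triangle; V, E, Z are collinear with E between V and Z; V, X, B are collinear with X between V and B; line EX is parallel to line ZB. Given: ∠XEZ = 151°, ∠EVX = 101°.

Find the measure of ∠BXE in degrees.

1. ∠VEX = 29°  [linear pair at E on VZ]
2. ∠EXV = 50°  [△VEX]
3. ∠BXE = 130°  [linear pair at X on VB]

∠BXE = 130°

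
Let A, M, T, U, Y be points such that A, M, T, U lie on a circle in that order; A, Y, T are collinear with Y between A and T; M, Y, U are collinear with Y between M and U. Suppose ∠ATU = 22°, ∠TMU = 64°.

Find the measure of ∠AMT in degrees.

∠AMT = 86°

1. ∠TAU = 64°  [same arc TU]
2. ∠AUT = 94°  [△ATU]
3. ∠AMT = 86°  [cyclic AMTU, opposite ∠M+∠U]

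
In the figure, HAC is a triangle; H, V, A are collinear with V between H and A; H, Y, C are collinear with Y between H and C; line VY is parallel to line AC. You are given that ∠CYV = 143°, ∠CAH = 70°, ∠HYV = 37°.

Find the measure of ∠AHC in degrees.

1. ∠HVY = 70°  [VY∥AC, corresponding at V]
2. ∠VHY = 73°  [△HVY]
3. ∠AHC = 73°  [V on HA, Y on HC]

∠AHC = 73°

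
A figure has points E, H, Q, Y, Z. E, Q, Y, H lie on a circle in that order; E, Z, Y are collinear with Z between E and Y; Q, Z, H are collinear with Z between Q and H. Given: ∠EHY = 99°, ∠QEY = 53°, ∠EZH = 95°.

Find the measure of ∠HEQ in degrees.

1. ∠EQY = 81°  [cyclic EQYH, opposite ∠Q+∠H]
2. ∠QHY = 53°  [same arc QY]
3. ∠EYQ = 46°  [△EQY]
4. ∠HZY = 85°  [linear pair at Z on EY]
5. ∠EYH = 42°  [△YZH]
6. ∠EHQ = 46°  [same arc EQ]
7. ∠EQH = 42°  [same arc EH]
8. ∠HEQ = 92°  [△EQH]

∠HEQ = 92°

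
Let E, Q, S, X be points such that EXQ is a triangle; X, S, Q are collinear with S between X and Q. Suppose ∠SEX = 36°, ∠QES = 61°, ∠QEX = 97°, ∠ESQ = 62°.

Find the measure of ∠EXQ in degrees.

1. ∠EQS = 57°  [△ESQ]
2. ∠EQX = 57°  [S on ray QX]
3. ∠EXQ = 26°  [△EXQ]

∠EXQ = 26°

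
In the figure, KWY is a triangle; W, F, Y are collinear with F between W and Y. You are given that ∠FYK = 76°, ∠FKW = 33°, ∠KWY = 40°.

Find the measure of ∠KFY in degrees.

1. ∠FWK = 40°  [F on ray WY]
2. ∠KFW = 107°  [△KWF]
3. ∠KFY = 73°  [linear pair at F on WY]

∠KFY = 73°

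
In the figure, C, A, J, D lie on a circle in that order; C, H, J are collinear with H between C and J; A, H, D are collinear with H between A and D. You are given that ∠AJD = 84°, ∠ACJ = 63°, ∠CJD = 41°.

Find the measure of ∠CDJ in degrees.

1. ∠ACD = 96°  [cyclic CAJD, opposite ∠C+∠J]
2. ∠ADJ = 63°  [same arc AJ]
3. ∠CAD = 41°  [same arc CD]
4. ∠DHJ = 76°  [△JHD]
5. ∠ADC = 43°  [△CAD]
6. ∠CHD = 104°  [linear pair at H on CJ]
7. ∠DCJ = 33°  [△CHD]
8. ∠CDJ = 106°  [△CJD]

∠CDJ = 106°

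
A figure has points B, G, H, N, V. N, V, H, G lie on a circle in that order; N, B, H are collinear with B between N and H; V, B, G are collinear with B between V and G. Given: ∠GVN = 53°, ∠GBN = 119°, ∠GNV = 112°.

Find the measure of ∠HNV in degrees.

1. ∠GHN = 53°  [same arc NG]
2. ∠GBH = 61°  [linear pair at B on NH]
3. ∠HGV = 66°  [△HBG]
4. ∠HNV = 66°  [same arc VH]

∠HNV = 66°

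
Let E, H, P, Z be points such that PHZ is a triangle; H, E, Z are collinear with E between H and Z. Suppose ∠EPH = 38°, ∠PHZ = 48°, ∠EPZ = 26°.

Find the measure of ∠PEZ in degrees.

1. ∠EHP = 48°  [E on ray HZ]
2. ∠HEP = 94°  [△PHE]
3. ∠PEZ = 86°  [linear pair at E on HZ]

∠PEZ = 86°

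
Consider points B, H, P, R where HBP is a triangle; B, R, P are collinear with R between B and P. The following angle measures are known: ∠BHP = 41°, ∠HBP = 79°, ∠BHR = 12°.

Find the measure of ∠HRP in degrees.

1. ∠HBR = 79°  [R on ray BP]
2. ∠BRH = 89°  [△HBR]
3. ∠HRP = 91°  [linear pair at R on BP]

∠HRP = 91°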